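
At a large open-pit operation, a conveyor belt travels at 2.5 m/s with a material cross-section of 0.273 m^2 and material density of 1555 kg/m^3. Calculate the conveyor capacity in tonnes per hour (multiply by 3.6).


Volumetric flow = speed * area
= 2.5 * 0.273 = 0.6825 m^3/s
Mass flow = volumetric * density
= 0.6825 * 1555 = 1061.2875 kg/s
Convert to t/h: multiply by 3.6
Capacity = 1061.2875 * 3.6
= 3820.635 t/h

3820.635 t/h


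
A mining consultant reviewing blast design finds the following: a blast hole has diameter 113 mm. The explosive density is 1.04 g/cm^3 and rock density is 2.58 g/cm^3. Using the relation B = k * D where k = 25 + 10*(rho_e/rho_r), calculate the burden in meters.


First, compute k:
rho_e / rho_r = 1.04 / 2.58 = 0.4031007752
k = 25 + 10 * 0.4031007752 = 29.03100775
Then, compute burden:
B = k * D / 1000 = 29.03100775 * 113 / 1000
= 3280.503876 / 1000
= 3.2805 m

3.2805 m


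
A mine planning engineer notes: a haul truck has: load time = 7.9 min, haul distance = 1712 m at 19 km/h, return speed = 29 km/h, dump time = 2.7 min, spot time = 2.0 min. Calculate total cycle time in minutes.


Convert haul speed to m/min: 19 * 1000/60 = 316.6666667 m/min
Haul time = 1712 / 316.6666667 = 5.406315789 min
Convert return speed to m/min: 29 * 1000/60 = 483.3333333 m/min
Return time = 1712 / 483.3333333 = 3.542068966 min
Total cycle time:
= 7.9 + 5.406315789 + 2.7 + 3.542068966 + 2.0
= 21.5484 min

21.5484 min


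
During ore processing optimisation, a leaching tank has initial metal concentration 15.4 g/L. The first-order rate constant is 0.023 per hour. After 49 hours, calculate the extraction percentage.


Compute the exponent:
-k * t = -0.023 * 49 = -1.127
Remaining concentration:
C = 15.4 * exp(-1.127)
= 15.4 * 0.3240038113
= 4.989658694 g/L
Extracted = 15.4 - 4.989658694 = 10.41034131 g/L
Extraction % = 10.41034131 / 15.4 * 100
= 67.5996%

67.5996%


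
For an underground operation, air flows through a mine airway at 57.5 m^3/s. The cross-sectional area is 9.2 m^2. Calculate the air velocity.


6.25 m/s

Velocity = flow rate / cross-sectional area
= 57.5 / 9.2
= 6.25 m/s


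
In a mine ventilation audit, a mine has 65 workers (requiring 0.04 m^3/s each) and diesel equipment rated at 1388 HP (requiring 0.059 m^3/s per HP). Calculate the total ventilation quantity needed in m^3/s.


84.492 m^3/s

Airflow for workers:
Q_people = 65 * 0.04 = 2.6 m^3/s
Airflow for diesel equipment:
Q_diesel = 1388 * 0.059 = 81.892 m^3/s
Total ventilation:
Q_total = 2.6 + 81.892
= 84.492 m^3/s


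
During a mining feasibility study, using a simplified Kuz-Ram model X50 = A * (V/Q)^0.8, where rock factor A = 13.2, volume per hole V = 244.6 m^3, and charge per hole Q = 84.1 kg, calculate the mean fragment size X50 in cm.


31.01 cm

Compute V/Q:
V/Q = 244.6 / 84.1 = 2.908442331
Raise to the power 0.8:
(V/Q)^0.8 = 2.908442331^0.8 = 2.349245294
Multiply by A:
X50 = 13.2 * 2.349245294
= 31.01 cm


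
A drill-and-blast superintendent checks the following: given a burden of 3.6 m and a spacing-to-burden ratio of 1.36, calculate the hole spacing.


Spacing = burden * ratio
= 3.6 * 1.36
= 4.896 m

4.896 m


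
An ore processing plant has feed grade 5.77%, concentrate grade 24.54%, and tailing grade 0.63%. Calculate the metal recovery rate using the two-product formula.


91.4286%

Using the two-product formula:
R = 100 * c * (f - t) / (f * (c - t))
Numerator = 100 * 24.54 * (5.77 - 0.63)
= 100 * 24.54 * 5.14
= 12613.56
Denominator = 5.77 * (24.54 - 0.63)
= 5.77 * 23.91
= 137.9607
R = 12613.56 / 137.9607
= 91.4286%


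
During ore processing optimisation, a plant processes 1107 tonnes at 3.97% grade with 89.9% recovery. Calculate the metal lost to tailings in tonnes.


Total metal in feed:
= 1107 * 3.97 / 100 = 43.9479 tonnes
Metal recovered:
= 43.9479 * 89.9 / 100 = 39.5091621 tonnes
Metal lost to tailings:
= 43.9479 - 39.5091621
= 4.4387 tonnes

4.4387 tonnes


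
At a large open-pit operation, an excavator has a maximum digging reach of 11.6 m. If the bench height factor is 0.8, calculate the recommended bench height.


9.28 m

Bench height = reach * factor
= 11.6 * 0.8
= 9.28 m


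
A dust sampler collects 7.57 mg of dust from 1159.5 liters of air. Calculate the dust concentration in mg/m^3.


6.5287 mg/m^3

Convert liters to m^3: 1 m^3 = 1000 L
Concentration = mass / volume * 1000
= 7.57 / 1159.5 * 1000
= 0.006528676154 * 1000
= 6.5287 mg/m^3


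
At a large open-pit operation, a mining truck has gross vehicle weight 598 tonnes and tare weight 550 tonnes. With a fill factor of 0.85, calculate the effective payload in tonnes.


Maximum payload = gross - tare
= 598 - 550 = 48 tonnes
Effective payload = max payload * fill factor
= 48 * 0.85
= 40.8 tonnes

40.8 tonnes


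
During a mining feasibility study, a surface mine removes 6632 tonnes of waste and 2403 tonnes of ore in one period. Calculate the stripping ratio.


2.7599

Stripping ratio = waste tonnage / ore tonnage
= 6632 / 2403
= 2.7599


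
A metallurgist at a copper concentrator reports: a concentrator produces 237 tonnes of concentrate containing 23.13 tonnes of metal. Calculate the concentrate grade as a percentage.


9.7595%

Grade = (metal in concentrate / concentrate mass) * 100
= (23.13 / 237) * 100
= 0.09759493671 * 100
= 9.7595%


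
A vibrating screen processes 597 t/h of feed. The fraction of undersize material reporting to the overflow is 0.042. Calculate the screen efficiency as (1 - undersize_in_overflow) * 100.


95.8%

Screen efficiency = (1 - fraction of undersize in overflow) * 100
= (1 - 0.042) * 100
= 0.958 * 100
= 95.8%


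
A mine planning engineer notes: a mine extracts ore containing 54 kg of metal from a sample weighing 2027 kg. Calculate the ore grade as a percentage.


2.664%

Ore grade = (metal mass / ore mass) * 100
= (54 / 2027) * 100
= 0.0266403552 * 100
= 2.664%


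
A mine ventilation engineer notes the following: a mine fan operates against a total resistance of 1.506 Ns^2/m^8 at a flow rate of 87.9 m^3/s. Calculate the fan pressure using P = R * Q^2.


11635.9735 Pa

Compute Q^2:
Q^2 = 87.9^2 = 7726.41
Compute pressure:
P = R * Q^2 = 1.506 * 7726.41
= 11635.9735 Pa


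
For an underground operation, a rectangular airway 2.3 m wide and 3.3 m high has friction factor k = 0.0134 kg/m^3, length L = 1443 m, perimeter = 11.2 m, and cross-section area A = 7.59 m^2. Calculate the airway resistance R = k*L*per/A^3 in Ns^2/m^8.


Compute the numerator:
k * L * per = 0.0134 * 1443 * 11.2
= 216.56544
Compute the denominator:
A^3 = 7.59^3 = 437.245479
Resistance:
R = 216.56544 / 437.245479
= 0.4953 Ns^2/m^8

0.4953 Ns^2/m^8


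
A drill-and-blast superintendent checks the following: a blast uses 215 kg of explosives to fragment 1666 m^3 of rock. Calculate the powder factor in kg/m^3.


0.1291 kg/m^3

Powder factor = explosive mass / rock volume
= 215 / 1666
= 0.1291 kg/m^3


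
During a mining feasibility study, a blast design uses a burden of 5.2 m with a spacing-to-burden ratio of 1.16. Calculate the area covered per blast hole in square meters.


31.3664 m^2

First, find the spacing:
Spacing = burden * ratio = 5.2 * 1.16
= 6.032 m
Then, calculate the area:
Area = burden * spacing = 5.2 * 6.032
= 31.3664 m^2


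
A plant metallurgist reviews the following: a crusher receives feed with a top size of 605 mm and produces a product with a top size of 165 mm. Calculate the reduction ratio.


Reduction ratio = feed size / product size
= 605 / 165
= 3.6667

3.6667


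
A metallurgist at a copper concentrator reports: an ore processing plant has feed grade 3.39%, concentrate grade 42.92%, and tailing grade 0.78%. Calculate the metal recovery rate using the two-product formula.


Using the two-product formula:
R = 100 * c * (f - t) / (f * (c - t))
Numerator = 100 * 42.92 * (3.39 - 0.78)
= 100 * 42.92 * 2.61
= 11202.12
Denominator = 3.39 * (42.92 - 0.78)
= 3.39 * 42.14
= 142.8546
R = 11202.12 / 142.8546
= 78.4162%

78.4162%


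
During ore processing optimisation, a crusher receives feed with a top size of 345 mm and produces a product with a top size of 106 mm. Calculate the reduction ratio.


Reduction ratio = feed size / product size
= 345 / 106
= 3.2547

3.2547


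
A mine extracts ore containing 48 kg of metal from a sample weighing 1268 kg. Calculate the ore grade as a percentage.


3.7855%

Ore grade = (metal mass / ore mass) * 100
= (48 / 1268) * 100
= 0.03785488959 * 100
= 3.7855%


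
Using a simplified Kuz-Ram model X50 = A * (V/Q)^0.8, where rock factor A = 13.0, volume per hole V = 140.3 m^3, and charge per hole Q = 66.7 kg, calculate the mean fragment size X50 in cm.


Compute V/Q:
V/Q = 140.3 / 66.7 = 2.103448276
Raise to the power 0.8:
(V/Q)^0.8 = 2.103448276^0.8 = 1.812781539
Multiply by A:
X50 = 13.0 * 1.812781539
= 23.5662 cm

23.5662 cm


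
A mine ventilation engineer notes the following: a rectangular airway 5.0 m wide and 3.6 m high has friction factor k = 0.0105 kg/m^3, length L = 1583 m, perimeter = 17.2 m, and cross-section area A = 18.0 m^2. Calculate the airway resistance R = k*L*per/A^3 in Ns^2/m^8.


0.049 Ns^2/m^8

Compute the numerator:
k * L * per = 0.0105 * 1583 * 17.2
= 285.8898
Compute the denominator:
A^3 = 18.0^3 = 5832
Resistance:
R = 285.8898 / 5832
= 0.049 Ns^2/m^8


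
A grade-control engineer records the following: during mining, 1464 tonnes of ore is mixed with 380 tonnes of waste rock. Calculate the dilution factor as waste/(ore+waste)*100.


20.6074%

Total material = ore + waste
= 1464 + 380 = 1844 tonnes
Dilution = waste / total * 100
= 380 / 1844 * 100
= 0.2060737527 * 100
= 20.6074%


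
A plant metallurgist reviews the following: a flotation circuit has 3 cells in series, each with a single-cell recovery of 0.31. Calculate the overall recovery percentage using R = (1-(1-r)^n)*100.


Complement of single-cell recovery:
1 - r = 1 - 0.31 = 0.69
Raise to power n:
(1 - r)^3 = 0.69^3 = 0.328509
Overall recovery:
R = (1 - 0.328509) * 100
= 67.1491%

67.1491%


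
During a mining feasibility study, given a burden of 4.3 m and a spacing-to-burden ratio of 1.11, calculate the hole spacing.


4.773 m

Spacing = burden * ratio
= 4.3 * 1.11
= 4.773 m


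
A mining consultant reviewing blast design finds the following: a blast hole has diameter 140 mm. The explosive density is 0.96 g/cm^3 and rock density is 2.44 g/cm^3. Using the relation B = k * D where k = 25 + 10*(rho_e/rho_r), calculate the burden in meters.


First, compute k:
rho_e / rho_r = 0.96 / 2.44 = 0.393442623
k = 25 + 10 * 0.393442623 = 28.93442623
Then, compute burden:
B = k * D / 1000 = 28.93442623 * 140 / 1000
= 4050.819672 / 1000
= 4.0508 m

4.0508 m


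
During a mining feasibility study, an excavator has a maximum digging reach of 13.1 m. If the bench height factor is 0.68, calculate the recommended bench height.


8.908 m

Bench height = reach * factor
= 13.1 * 0.68
= 8.908 m


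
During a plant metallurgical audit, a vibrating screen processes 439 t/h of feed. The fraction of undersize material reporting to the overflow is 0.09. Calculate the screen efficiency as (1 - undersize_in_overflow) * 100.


91.0%

Screen efficiency = (1 - fraction of undersize in overflow) * 100
= (1 - 0.09) * 100
= 0.91 * 100
= 91.0%


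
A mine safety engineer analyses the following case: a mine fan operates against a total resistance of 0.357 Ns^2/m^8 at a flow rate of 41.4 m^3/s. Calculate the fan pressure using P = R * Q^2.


Compute Q^2:
Q^2 = 41.4^2 = 1713.96
Compute pressure:
P = R * Q^2 = 0.357 * 1713.96
= 611.8837 Pa

611.8837 Pa


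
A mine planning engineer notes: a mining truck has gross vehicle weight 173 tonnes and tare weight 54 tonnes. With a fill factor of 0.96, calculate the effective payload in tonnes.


114.24 tonnes

Maximum payload = gross - tare
= 173 - 54 = 119 tonnes
Effective payload = max payload * fill factor
= 119 * 0.96
= 114.24 tonnes


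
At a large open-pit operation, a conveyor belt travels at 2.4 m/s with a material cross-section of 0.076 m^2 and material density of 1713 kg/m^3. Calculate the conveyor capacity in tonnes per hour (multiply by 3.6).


1124.8243 t/h

Volumetric flow = speed * area
= 2.4 * 0.076 = 0.1824 m^3/s
Mass flow = volumetric * density
= 0.1824 * 1713 = 312.4512 kg/s
Convert to t/h: multiply by 3.6
Capacity = 312.4512 * 3.6
= 1124.8243 t/h


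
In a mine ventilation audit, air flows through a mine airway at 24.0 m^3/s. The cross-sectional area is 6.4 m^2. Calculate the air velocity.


Velocity = flow rate / cross-sectional area
= 24.0 / 6.4
= 3.75 m/s

3.75 m/s


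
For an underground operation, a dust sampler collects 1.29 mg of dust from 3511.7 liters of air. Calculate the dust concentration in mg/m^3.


Convert liters to m^3: 1 m^3 = 1000 L
Concentration = mass / volume * 1000
= 1.29 / 3511.7 * 1000
= 0.0003673434519 * 1000
= 0.3673 mg/m^3

0.3673 mg/m^3


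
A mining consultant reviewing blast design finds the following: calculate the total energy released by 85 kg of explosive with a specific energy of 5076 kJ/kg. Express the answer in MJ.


Energy = mass * specific_energy / 1000
= 85 * 5076 / 1000
= 431460 / 1000
= 431.46 MJ

431.46 MJ


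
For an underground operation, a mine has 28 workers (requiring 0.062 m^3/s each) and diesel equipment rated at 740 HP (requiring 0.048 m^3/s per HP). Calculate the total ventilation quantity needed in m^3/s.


Airflow for workers:
Q_people = 28 * 0.062 = 1.736 m^3/s
Airflow for diesel equipment:
Q_diesel = 740 * 0.048 = 35.52 m^3/s
Total ventilation:
Q_total = 1.736 + 35.52
= 37.256 m^3/s

37.256 m^3/s


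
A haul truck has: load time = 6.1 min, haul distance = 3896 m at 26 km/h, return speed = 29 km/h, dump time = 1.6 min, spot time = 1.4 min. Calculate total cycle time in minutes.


26.1515 min

Convert haul speed to m/min: 26 * 1000/60 = 433.3333333 m/min
Haul time = 3896 / 433.3333333 = 8.990769231 min
Convert return speed to m/min: 29 * 1000/60 = 483.3333333 m/min
Return time = 3896 / 483.3333333 = 8.060689655 min
Total cycle time:
= 6.1 + 8.990769231 + 1.6 + 8.060689655 + 1.4
= 26.1515 min


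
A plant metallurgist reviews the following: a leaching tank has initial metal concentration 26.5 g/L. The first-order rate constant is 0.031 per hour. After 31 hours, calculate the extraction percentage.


61.749%

Compute the exponent:
-k * t = -0.031 * 31 = -0.961
Remaining concentration:
C = 26.5 * exp(-0.961)
= 26.5 * 0.3825101845
= 10.13651989 g/L
Extracted = 26.5 - 10.13651989 = 16.36348011 g/L
Extraction % = 16.36348011 / 26.5 * 100
= 61.749%


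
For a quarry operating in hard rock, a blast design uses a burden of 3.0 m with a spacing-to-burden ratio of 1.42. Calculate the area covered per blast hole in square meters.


First, find the spacing:
Spacing = burden * ratio = 3.0 * 1.42
= 4.26 m
Then, calculate the area:
Area = burden * spacing = 3.0 * 4.26
= 12.78 m^2

12.78 m^2


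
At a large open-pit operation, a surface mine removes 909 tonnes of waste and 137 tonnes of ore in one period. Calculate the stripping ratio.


Stripping ratio = waste tonnage / ore tonnage
= 909 / 137
= 6.635

6.635


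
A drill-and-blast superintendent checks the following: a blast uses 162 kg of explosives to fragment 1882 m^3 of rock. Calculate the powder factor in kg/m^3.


Powder factor = explosive mass / rock volume
= 162 / 1882
= 0.0861 kg/m^3

0.0861 kg/m^3


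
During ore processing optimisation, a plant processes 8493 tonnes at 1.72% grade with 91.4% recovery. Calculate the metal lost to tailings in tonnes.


12.5628 tonnes

Total metal in feed:
= 8493 * 1.72 / 100 = 146.0796 tonnes
Metal recovered:
= 146.0796 * 91.4 / 100 = 133.5167544 tonnes
Metal lost to tailings:
= 146.0796 - 133.5167544
= 12.5628 tonnes


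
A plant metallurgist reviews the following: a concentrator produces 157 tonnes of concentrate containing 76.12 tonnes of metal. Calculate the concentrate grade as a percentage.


48.4841%

Grade = (metal in concentrate / concentrate mass) * 100
= (76.12 / 157) * 100
= 0.4848407643 * 100
= 48.4841%


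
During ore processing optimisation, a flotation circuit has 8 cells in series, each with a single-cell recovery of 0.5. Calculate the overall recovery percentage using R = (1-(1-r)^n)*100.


Complement of single-cell recovery:
1 - r = 1 - 0.5 = 0.5
Raise to power n:
(1 - r)^8 = 0.5^8 = 0.00390625
Overall recovery:
R = (1 - 0.00390625) * 100
= 99.6094%

99.6094%


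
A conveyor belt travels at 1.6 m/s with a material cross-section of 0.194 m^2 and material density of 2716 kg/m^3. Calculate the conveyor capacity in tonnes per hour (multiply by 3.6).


3034.967 t/h

Volumetric flow = speed * area
= 1.6 * 0.194 = 0.3104 m^3/s
Mass flow = volumetric * density
= 0.3104 * 2716 = 843.0464 kg/s
Convert to t/h: multiply by 3.6
Capacity = 843.0464 * 3.6
= 3034.967 t/h


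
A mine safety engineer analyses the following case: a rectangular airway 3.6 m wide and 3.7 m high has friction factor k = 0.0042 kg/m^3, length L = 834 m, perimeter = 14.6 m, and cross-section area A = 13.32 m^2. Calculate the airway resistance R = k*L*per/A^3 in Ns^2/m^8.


0.0216 Ns^2/m^8

Compute the numerator:
k * L * per = 0.0042 * 834 * 14.6
= 51.14088
Compute the denominator:
A^3 = 13.32^3 = 2363.266368
Resistance:
R = 51.14088 / 2363.266368
= 0.0216 Ns^2/m^8


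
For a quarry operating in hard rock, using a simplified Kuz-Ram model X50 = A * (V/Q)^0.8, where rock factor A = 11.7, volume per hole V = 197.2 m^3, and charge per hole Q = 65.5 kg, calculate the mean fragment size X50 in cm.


28.2565 cm

Compute V/Q:
V/Q = 197.2 / 65.5 = 3.010687023
Raise to the power 0.8:
(V/Q)^0.8 = 3.010687023^0.8 = 2.415085378
Multiply by A:
X50 = 11.7 * 2.415085378
= 28.2565 cm


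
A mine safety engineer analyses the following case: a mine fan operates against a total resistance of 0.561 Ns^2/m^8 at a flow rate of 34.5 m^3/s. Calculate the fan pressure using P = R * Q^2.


667.7303 Pa

Compute Q^2:
Q^2 = 34.5^2 = 1190.25
Compute pressure:
P = R * Q^2 = 0.561 * 1190.25
= 667.7303 Pa


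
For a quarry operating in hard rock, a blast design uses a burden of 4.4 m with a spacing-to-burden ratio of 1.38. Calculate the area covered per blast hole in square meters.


First, find the spacing:
Spacing = burden * ratio = 4.4 * 1.38
= 6.072 m
Then, calculate the area:
Area = burden * spacing = 4.4 * 6.072
= 26.7168 m^2

26.7168 m^2


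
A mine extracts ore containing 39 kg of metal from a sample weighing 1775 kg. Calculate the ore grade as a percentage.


Ore grade = (metal mass / ore mass) * 100
= (39 / 1775) * 100
= 0.02197183099 * 100
= 2.1972%

2.1972%


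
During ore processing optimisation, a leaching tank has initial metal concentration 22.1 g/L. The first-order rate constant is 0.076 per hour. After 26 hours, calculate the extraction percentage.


86.1377%

Compute the exponent:
-k * t = -0.076 * 26 = -1.976
Remaining concentration:
C = 22.1 * exp(-1.976)
= 22.1 * 0.1386226203
= 3.063559908 g/L
Extracted = 22.1 - 3.063559908 = 19.03644009 g/L
Extraction % = 19.03644009 / 22.1 * 100
= 86.1377%


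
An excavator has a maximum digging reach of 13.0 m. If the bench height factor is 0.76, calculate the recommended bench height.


Bench height = reach * factor
= 13.0 * 0.76
= 9.88 m

9.88 m


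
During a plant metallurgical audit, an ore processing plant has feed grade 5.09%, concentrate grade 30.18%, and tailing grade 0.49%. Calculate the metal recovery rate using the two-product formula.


Using the two-product formula:
R = 100 * c * (f - t) / (f * (c - t))
Numerator = 100 * 30.18 * (5.09 - 0.49)
= 100 * 30.18 * 4.6
= 13882.8
Denominator = 5.09 * (30.18 - 0.49)
= 5.09 * 29.69
= 151.1221
R = 13882.8 / 151.1221
= 91.8648%

91.8648%


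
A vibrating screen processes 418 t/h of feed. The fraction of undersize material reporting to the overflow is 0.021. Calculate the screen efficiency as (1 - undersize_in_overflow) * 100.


Screen efficiency = (1 - fraction of undersize in overflow) * 100
= (1 - 0.021) * 100
= 0.979 * 100
= 97.9%

97.9%


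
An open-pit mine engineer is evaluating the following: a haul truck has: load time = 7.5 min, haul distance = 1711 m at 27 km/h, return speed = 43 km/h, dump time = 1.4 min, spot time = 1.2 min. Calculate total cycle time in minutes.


16.2897 min

Convert haul speed to m/min: 27 * 1000/60 = 450 m/min
Haul time = 1711 / 450 = 3.802222222 min
Convert return speed to m/min: 43 * 1000/60 = 716.6666667 m/min
Return time = 1711 / 716.6666667 = 2.38744186 min
Total cycle time:
= 7.5 + 3.802222222 + 1.4 + 2.38744186 + 1.2
= 16.2897 min


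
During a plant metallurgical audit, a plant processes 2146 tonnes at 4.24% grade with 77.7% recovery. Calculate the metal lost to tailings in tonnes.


20.2909 tonnes

Total metal in feed:
= 2146 * 4.24 / 100 = 90.9904 tonnes
Metal recovered:
= 90.9904 * 77.7 / 100 = 70.6995408 tonnes
Metal lost to tailings:
= 90.9904 - 70.6995408
= 20.2909 tonnes


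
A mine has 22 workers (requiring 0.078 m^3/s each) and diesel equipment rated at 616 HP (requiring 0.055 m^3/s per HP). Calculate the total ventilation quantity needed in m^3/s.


Airflow for workers:
Q_people = 22 * 0.078 = 1.716 m^3/s
Airflow for diesel equipment:
Q_diesel = 616 * 0.055 = 33.88 m^3/s
Total ventilation:
Q_total = 1.716 + 33.88
= 35.596 m^3/s

35.596 m^3/s


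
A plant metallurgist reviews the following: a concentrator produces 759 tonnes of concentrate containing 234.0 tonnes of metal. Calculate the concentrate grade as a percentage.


Grade = (metal in concentrate / concentrate mass) * 100
= (234.0 / 759) * 100
= 0.3083003953 * 100
= 30.83%

30.83%


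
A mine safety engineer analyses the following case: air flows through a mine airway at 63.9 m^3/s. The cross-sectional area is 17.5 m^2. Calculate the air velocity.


3.6514 m/s

Velocity = flow rate / cross-sectional area
= 63.9 / 17.5
= 3.6514 m/s


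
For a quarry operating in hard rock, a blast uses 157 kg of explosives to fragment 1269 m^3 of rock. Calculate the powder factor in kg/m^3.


Powder factor = explosive mass / rock volume
= 157 / 1269
= 0.1237 kg/m^3

0.1237 kg/m^3


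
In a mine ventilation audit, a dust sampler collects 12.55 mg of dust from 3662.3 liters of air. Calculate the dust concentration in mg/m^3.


3.4268 mg/m^3

Convert liters to m^3: 1 m^3 = 1000 L
Concentration = mass / volume * 1000
= 12.55 / 3662.3 * 1000
= 0.00342680829 * 1000
= 3.4268 mg/m^3


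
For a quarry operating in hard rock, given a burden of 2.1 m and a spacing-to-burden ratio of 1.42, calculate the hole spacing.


Spacing = burden * ratio
= 2.1 * 1.42
= 2.982 m

2.982 m


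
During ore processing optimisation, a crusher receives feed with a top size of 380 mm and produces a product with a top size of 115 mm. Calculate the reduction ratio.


3.3043

Reduction ratio = feed size / product size
= 380 / 115
= 3.3043


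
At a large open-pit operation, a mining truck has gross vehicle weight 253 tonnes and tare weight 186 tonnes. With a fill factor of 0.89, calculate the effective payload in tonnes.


59.63 tonnes

Maximum payload = gross - tare
= 253 - 186 = 67 tonnes
Effective payload = max payload * fill factor
= 67 * 0.89
= 59.63 tonnes


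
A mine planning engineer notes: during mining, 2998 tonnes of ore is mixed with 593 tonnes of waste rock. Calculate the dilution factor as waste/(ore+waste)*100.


16.5135%

Total material = ore + waste
= 2998 + 593 = 3591 tonnes
Dilution = waste / total * 100
= 593 / 3591 * 100
= 0.1651350599 * 100
= 16.5135%


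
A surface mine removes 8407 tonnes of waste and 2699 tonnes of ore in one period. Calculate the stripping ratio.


Stripping ratio = waste tonnage / ore tonnage
= 8407 / 2699
= 3.1149

3.1149


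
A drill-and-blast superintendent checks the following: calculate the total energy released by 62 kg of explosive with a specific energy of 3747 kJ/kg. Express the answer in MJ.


Energy = mass * specific_energy / 1000
= 62 * 3747 / 1000
= 232314 / 1000
= 232.314 MJ

232.314 MJ


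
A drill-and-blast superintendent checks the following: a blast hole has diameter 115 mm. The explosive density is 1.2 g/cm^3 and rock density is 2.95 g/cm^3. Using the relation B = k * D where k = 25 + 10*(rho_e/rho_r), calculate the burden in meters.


3.3428 m

First, compute k:
rho_e / rho_r = 1.2 / 2.95 = 0.406779661
k = 25 + 10 * 0.406779661 = 29.06779661
Then, compute burden:
B = k * D / 1000 = 29.06779661 * 115 / 1000
= 3342.79661 / 1000
= 3.3428 m


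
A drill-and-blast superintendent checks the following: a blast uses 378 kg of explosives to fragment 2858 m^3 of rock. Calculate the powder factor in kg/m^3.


Powder factor = explosive mass / rock volume
= 378 / 2858
= 0.1323 kg/m^3

0.1323 kg/m^3


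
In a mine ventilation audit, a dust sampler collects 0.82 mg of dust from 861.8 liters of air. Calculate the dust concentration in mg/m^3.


0.9515 mg/m^3

Convert liters to m^3: 1 m^3 = 1000 L
Concentration = mass / volume * 1000
= 0.82 / 861.8 * 1000
= 0.000951496867 * 1000
= 0.9515 mg/m^3


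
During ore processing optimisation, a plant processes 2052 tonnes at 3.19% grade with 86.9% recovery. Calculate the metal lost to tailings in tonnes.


8.5751 tonnes

Total metal in feed:
= 2052 * 3.19 / 100 = 65.4588 tonnes
Metal recovered:
= 65.4588 * 86.9 / 100 = 56.8836972 tonnes
Metal lost to tailings:
= 65.4588 - 56.8836972
= 8.5751 tonnes


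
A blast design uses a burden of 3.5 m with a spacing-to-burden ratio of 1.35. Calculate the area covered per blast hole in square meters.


16.5375 m^2

First, find the spacing:
Spacing = burden * ratio = 3.5 * 1.35
= 4.725 m
Then, calculate the area:
Area = burden * spacing = 3.5 * 4.725
= 16.5375 m^2


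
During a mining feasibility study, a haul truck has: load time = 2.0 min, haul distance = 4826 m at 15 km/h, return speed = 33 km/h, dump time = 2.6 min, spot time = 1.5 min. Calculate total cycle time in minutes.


34.1785 min

Convert haul speed to m/min: 15 * 1000/60 = 250 m/min
Haul time = 4826 / 250 = 19.304 min
Convert return speed to m/min: 33 * 1000/60 = 550 m/min
Return time = 4826 / 550 = 8.774545455 min
Total cycle time:
= 2.0 + 19.304 + 2.6 + 8.774545455 + 1.5
= 34.1785 min


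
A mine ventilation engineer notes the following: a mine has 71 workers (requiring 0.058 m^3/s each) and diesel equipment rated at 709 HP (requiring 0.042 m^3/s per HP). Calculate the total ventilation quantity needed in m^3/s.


Airflow for workers:
Q_people = 71 * 0.058 = 4.118 m^3/s
Airflow for diesel equipment:
Q_diesel = 709 * 0.042 = 29.778 m^3/s
Total ventilation:
Q_total = 4.118 + 29.778
= 33.896 m^3/s

33.896 m^3/s


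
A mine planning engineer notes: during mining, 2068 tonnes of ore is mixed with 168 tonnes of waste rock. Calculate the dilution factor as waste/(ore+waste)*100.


Total material = ore + waste
= 2068 + 168 = 2236 tonnes
Dilution = waste / total * 100
= 168 / 2236 * 100
= 0.07513416816 * 100
= 7.5134%

7.5134%


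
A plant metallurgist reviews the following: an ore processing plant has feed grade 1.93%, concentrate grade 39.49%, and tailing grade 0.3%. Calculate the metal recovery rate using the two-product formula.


Using the two-product formula:
R = 100 * c * (f - t) / (f * (c - t))
Numerator = 100 * 39.49 * (1.93 - 0.3)
= 100 * 39.49 * 1.63
= 6436.87
Denominator = 1.93 * (39.49 - 0.3)
= 1.93 * 39.19
= 75.6367
R = 6436.87 / 75.6367
= 85.1025%

85.1025%


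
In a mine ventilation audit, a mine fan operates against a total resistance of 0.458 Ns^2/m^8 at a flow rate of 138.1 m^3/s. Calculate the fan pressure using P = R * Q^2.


8734.7974 Pa

Compute Q^2:
Q^2 = 138.1^2 = 19071.61
Compute pressure:
P = R * Q^2 = 0.458 * 19071.61
= 8734.7974 Pa


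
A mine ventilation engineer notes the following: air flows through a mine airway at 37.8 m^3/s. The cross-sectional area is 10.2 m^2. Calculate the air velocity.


3.7059 m/s

Velocity = flow rate / cross-sectional area
= 37.8 / 10.2
= 3.7059 m/s


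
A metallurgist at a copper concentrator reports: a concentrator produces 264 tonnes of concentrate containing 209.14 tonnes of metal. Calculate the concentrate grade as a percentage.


Grade = (metal in concentrate / concentrate mass) * 100
= (209.14 / 264) * 100
= 0.7921969697 * 100
= 79.2197%

79.2197%


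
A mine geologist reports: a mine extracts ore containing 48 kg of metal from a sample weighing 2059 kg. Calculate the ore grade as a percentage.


2.3312%

Ore grade = (metal mass / ore mass) * 100
= (48 / 2059) * 100
= 0.02331228752 * 100
= 2.3312%


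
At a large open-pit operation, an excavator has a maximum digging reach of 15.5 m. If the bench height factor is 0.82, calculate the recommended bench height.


12.71 m

Bench height = reach * factor
= 15.5 * 0.82
= 12.71 m


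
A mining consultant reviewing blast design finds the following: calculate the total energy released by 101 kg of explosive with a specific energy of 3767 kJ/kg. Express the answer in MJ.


Energy = mass * specific_energy / 1000
= 101 * 3767 / 1000
= 380467 / 1000
= 380.467 MJ

380.467 MJ


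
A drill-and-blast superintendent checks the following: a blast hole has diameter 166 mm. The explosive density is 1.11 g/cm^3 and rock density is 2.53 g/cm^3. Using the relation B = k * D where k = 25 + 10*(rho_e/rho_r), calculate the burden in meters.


4.8783 m

First, compute k:
rho_e / rho_r = 1.11 / 2.53 = 0.4387351779
k = 25 + 10 * 0.4387351779 = 29.38735178
Then, compute burden:
B = k * D / 1000 = 29.38735178 * 166 / 1000
= 4878.300395 / 1000
= 4.8783 m


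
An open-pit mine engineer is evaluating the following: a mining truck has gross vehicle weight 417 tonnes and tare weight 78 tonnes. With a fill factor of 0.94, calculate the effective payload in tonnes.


318.66 tonnes

Maximum payload = gross - tare
= 417 - 78 = 339 tonnes
Effective payload = max payload * fill factor
= 339 * 0.94
= 318.66 tonnes


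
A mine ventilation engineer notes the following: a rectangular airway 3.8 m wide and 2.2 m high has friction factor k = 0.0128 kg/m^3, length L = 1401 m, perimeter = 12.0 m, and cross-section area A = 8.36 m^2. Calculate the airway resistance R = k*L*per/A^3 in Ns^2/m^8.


Compute the numerator:
k * L * per = 0.0128 * 1401 * 12.0
= 215.1936
Compute the denominator:
A^3 = 8.36^3 = 584.277056
Resistance:
R = 215.1936 / 584.277056
= 0.3683 Ns^2/m^8

0.3683 Ns^2/m^8


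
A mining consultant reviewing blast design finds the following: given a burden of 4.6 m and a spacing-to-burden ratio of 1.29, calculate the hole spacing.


Spacing = burden * ratio
= 4.6 * 1.29
= 5.934 m

5.934 m


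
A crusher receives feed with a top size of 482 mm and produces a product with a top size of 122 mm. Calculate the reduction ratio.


Reduction ratio = feed size / product size
= 482 / 122
= 3.9508

3.9508


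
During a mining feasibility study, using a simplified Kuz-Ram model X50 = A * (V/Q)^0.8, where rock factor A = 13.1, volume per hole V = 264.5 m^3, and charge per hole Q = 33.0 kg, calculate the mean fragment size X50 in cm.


69.247 cm

Compute V/Q:
V/Q = 264.5 / 33.0 = 8.015151515
Raise to the power 0.8:
(V/Q)^0.8 = 8.015151515^0.8 = 5.286027147
Multiply by A:
X50 = 13.1 * 5.286027147
= 69.247 cm


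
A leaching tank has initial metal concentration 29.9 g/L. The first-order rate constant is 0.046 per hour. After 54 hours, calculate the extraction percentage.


Compute the exponent:
-k * t = -0.046 * 54 = -2.484
Remaining concentration:
C = 29.9 * exp(-2.484)
= 29.9 * 0.08340892174
= 2.49392676 g/L
Extracted = 29.9 - 2.49392676 = 27.40607324 g/L
Extraction % = 27.40607324 / 29.9 * 100
= 91.6591%

91.6591%


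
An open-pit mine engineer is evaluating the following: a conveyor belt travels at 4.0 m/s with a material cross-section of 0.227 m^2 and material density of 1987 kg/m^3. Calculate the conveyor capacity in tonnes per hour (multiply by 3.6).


6495.1056 t/h

Volumetric flow = speed * area
= 4.0 * 0.227 = 0.908 m^3/s
Mass flow = volumetric * density
= 0.908 * 1987 = 1804.196 kg/s
Convert to t/h: multiply by 3.6
Capacity = 1804.196 * 3.6
= 6495.1056 t/h


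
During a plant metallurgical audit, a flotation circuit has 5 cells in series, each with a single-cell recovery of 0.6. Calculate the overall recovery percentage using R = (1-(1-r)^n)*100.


98.976%

Complement of single-cell recovery:
1 - r = 1 - 0.6 = 0.4
Raise to power n:
(1 - r)^5 = 0.4^5 = 0.01024
Overall recovery:
R = (1 - 0.01024) * 100
= 98.976%


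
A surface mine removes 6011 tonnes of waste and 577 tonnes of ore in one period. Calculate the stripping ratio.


10.4177

Stripping ratio = waste tonnage / ore tonnage
= 6011 / 577
= 10.4177


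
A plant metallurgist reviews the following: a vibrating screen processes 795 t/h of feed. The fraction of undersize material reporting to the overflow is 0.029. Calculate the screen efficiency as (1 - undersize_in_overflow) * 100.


Screen efficiency = (1 - fraction of undersize in overflow) * 100
= (1 - 0.029) * 100
= 0.971 * 100
= 97.1%

97.1%


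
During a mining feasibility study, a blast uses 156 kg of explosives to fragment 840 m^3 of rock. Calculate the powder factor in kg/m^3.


0.1857 kg/m^3

Powder factor = explosive mass / rock volume
= 156 / 840
= 0.1857 kg/m^3


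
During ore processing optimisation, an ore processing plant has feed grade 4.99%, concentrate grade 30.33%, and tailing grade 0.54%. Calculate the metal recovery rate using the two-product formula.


Using the two-product formula:
R = 100 * c * (f - t) / (f * (c - t))
Numerator = 100 * 30.33 * (4.99 - 0.54)
= 100 * 30.33 * 4.45
= 13496.85
Denominator = 4.99 * (30.33 - 0.54)
= 4.99 * 29.79
= 148.6521
R = 13496.85 / 148.6521
= 90.7949%

90.7949%


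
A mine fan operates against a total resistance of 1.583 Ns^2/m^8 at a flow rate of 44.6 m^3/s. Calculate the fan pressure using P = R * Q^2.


3148.8403 Pa

Compute Q^2:
Q^2 = 44.6^2 = 1989.16
Compute pressure:
P = R * Q^2 = 1.583 * 1989.16
= 3148.8403 Pa


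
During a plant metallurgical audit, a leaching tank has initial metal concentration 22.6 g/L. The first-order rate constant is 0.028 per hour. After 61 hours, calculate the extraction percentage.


Compute the exponent:
-k * t = -0.028 * 61 = -1.708
Remaining concentration:
C = 22.6 * exp(-1.708)
= 22.6 * 0.1812278862
= 4.095750228 g/L
Extracted = 22.6 - 4.095750228 = 18.50424977 g/L
Extraction % = 18.50424977 / 22.6 * 100
= 81.8772%

81.8772%


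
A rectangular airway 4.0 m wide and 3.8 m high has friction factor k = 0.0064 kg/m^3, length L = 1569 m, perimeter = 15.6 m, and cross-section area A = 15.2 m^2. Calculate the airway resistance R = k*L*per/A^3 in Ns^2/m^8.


Compute the numerator:
k * L * per = 0.0064 * 1569 * 15.6
= 156.64896
Compute the denominator:
A^3 = 15.2^3 = 3511.808
Resistance:
R = 156.64896 / 3511.808
= 0.0446 Ns^2/m^8

0.0446 Ns^2/m^8


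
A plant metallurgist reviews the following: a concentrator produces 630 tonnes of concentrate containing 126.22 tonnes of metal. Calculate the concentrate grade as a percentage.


20.0349%

Grade = (metal in concentrate / concentrate mass) * 100
= (126.22 / 630) * 100
= 0.2003492063 * 100
= 20.0349%


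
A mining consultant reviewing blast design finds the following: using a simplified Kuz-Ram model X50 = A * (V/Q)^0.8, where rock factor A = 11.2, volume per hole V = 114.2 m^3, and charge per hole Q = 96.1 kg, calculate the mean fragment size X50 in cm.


12.858 cm

Compute V/Q:
V/Q = 114.2 / 96.1 = 1.188345473
Raise to the power 0.8:
(V/Q)^0.8 = 1.188345473^0.8 = 1.148032474
Multiply by A:
X50 = 11.2 * 1.148032474
= 12.858 cm


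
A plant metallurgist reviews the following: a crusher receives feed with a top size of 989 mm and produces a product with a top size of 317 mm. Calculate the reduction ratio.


3.1199

Reduction ratio = feed size / product size
= 989 / 317
= 3.1199


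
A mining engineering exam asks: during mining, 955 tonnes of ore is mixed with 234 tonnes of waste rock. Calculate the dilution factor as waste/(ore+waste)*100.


Total material = ore + waste
= 955 + 234 = 1189 tonnes
Dilution = waste / total * 100
= 234 / 1189 * 100
= 0.196804037 * 100
= 19.6804%

19.6804%


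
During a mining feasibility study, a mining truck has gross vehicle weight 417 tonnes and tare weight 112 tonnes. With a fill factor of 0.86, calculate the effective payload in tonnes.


Maximum payload = gross - tare
= 417 - 112 = 305 tonnes
Effective payload = max payload * fill factor
= 305 * 0.86
= 262.3 tonnes

262.3 tonnes


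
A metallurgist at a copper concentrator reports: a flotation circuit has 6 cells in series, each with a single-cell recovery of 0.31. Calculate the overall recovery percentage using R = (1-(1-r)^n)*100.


89.2082%

Complement of single-cell recovery:
1 - r = 1 - 0.31 = 0.69
Raise to power n:
(1 - r)^6 = 0.69^6 = 0.1079181631
Overall recovery:
R = (1 - 0.1079181631) * 100
= 89.2082%


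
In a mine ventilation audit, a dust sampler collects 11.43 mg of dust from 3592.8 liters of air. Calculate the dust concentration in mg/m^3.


Convert liters to m^3: 1 m^3 = 1000 L
Concentration = mass / volume * 1000
= 11.43 / 3592.8 * 1000
= 0.003181362725 * 1000
= 3.1814 mg/m^3

3.1814 mg/m^3


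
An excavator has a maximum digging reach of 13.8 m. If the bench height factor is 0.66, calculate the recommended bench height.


Bench height = reach * factor
= 13.8 * 0.66
= 9.108 m

9.108 m


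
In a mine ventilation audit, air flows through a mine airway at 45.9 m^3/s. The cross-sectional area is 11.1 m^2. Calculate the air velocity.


4.1351 m/s

Velocity = flow rate / cross-sectional area
= 45.9 / 11.1
= 4.1351 m/s


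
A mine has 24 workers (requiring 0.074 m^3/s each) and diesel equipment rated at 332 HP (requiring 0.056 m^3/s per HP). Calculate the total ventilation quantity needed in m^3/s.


Airflow for workers:
Q_people = 24 * 0.074 = 1.776 m^3/s
Airflow for diesel equipment:
Q_diesel = 332 * 0.056 = 18.592 m^3/s
Total ventilation:
Q_total = 1.776 + 18.592
= 20.368 m^3/s

20.368 m^3/s


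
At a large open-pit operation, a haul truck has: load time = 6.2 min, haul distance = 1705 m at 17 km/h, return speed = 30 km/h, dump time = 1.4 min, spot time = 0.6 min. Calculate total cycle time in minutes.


17.6276 min

Convert haul speed to m/min: 17 * 1000/60 = 283.3333333 m/min
Haul time = 1705 / 283.3333333 = 6.017647059 min
Convert return speed to m/min: 30 * 1000/60 = 500 m/min
Return time = 1705 / 500 = 3.41 min
Total cycle time:
= 6.2 + 6.017647059 + 1.4 + 3.41 + 0.6
= 17.6276 min


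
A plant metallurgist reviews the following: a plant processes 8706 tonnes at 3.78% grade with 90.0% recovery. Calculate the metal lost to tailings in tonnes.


Total metal in feed:
= 8706 * 3.78 / 100 = 329.0868 tonnes
Metal recovered:
= 329.0868 * 90.0 / 100 = 296.17812 tonnes
Metal lost to tailings:
= 329.0868 - 296.17812
= 32.9087 tonnes

32.9087 tonnes


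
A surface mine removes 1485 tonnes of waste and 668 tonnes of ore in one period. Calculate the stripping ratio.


2.2231

Stripping ratio = waste tonnage / ore tonnage
= 1485 / 668
= 2.2231


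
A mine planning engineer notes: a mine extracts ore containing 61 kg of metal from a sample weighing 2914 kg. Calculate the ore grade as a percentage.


2.0933%

Ore grade = (metal mass / ore mass) * 100
= (61 / 2914) * 100
= 0.02093342485 * 100
= 2.0933%


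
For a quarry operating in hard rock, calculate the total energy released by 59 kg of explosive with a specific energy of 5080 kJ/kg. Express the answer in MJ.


Energy = mass * specific_energy / 1000
= 59 * 5080 / 1000
= 299720 / 1000
= 299.72 MJ

299.72 MJ


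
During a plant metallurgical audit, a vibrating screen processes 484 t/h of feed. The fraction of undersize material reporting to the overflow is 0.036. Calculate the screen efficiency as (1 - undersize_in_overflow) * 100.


Screen efficiency = (1 - fraction of undersize in overflow) * 100
= (1 - 0.036) * 100
= 0.964 * 100
= 96.4%

96.4%
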